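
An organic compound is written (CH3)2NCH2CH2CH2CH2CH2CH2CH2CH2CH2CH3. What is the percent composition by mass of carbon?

Atom tally by fragment:
  (CH3)2NCH2 → C:3 H:8 N:1
  CH2 → C:1 H:2
  CH2 → C:1 H:2
  CH2 → C:1 H:2
  CH2 → C:1 H:2
  CH2 → C:1 H:2
  CH2 → C:1 H:2
  CH2 → C:1 H:2
  CH2 → C:1 H:2
  CH3 → C:1 H:3
Element totals:
  C: 12
  H: 27
  N: 1
Molecular formula: C12H27N.
Molar mass = 185.355 g/mol.
Mass from C: 12 × 12.011 = 144.132 g/mol.
%C = 144.132 / 185.355 × 100 = 77.76%.

77.76%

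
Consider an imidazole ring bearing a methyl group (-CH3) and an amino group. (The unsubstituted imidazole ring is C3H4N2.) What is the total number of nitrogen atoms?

3

Atom tally by fragment:
  imidazole ring core → C:3 H:4 N:2
  (− 2 ring H displaced by substituents)
  + CH3 → C:1 H:3
  + NH2 → N:1 H:2
Element totals:
  C: 4
  H: 7
  N: 3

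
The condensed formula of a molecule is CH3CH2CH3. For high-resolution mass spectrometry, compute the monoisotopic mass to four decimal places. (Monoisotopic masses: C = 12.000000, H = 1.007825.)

44.0626

Atom tally by fragment:
  CH3 → C:1 H:3
  CH2 → C:1 H:2
  CH3 → C:1 H:3
Element totals:
  C: 3
  H: 8
Molecular formula: C3H8.
  M = 3(12.0) + 8(1.007825)
    = 36.000000 + 8.062600 = 44.062600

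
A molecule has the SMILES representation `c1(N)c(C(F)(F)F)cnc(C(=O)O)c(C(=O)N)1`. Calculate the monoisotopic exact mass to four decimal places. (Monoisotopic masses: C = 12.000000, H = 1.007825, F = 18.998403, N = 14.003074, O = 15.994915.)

Atom tally by fragment:
  pyridine ring core → C:5 H:5 N:1
  (− 4 ring H displaced by substituents)
  + NH2 → N:1 H:2
  + CF3 → C:1 F:3
  + COOH → C:1 H:1 O:2
  + CONH2 → C:1 H:2 O:1 N:1
Element totals:
  C: 8
  H: 6
  F: 3
  N: 3
  O: 3
Molecular formula: C8H6F3N3O3.
  M = 8(12.0) + 6(1.007825) + 3(18.998403) + 3(14.003074) + 3(15.994915)
    = 96.000000 + 6.046950 + 56.995209 + 42.009222 + 47.984745 = 249.036126

249.0361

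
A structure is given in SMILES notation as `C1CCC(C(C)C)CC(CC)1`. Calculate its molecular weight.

154.30 g/mol

Atom tally by fragment:
  cyclohexane ring core → C:6 H:12
  (− 2 ring H displaced by substituents)
  + CH(CH3)2 → C:3 H:7
  + C2H5 → C:2 H:5
Element totals:
  C: 11
  H: 22
Molecular formula: C11H22.
  M = 11(12.011) + 22(1.008)
    = 132.121 + 22.176 = 154.297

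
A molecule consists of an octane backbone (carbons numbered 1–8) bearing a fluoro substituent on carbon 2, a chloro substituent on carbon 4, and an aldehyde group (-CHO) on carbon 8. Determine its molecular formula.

Atom tally by fragment:
  CH3 → C:1 H:3
  CH(F) → C:1 H:1 F:1
  CH2 → C:1 H:2
  CH(Cl) → C:1 H:1 Cl:1
  CH2 → C:1 H:2
  CH2 → C:1 H:2
  CH2 → C:1 H:2
  CH2CHO → C:2 H:3 O:1
Element totals:
  C: 9
  H: 16
  Cl: 1
  F: 1
  O: 1

C9H16ClFO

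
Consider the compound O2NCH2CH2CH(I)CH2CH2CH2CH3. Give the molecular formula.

C7H14INO2

Element totals:
  C: 7
  H: 14
  I: 1
  N: 1
  O: 2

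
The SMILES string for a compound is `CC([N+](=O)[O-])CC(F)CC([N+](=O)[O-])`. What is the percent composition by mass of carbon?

Atom tally by fragment:
  CH3 → C:1 H:3
  CH(NO2) → C:1 H:1 N:1 O:2
  CH2 → C:1 H:2
  CH(F) → C:1 H:1 F:1
  CH2 → C:1 H:2
  CH2NO2 → C:1 H:2 N:1 O:2
Element totals:
  C: 6
  H: 11
  F: 1
  N: 2
  O: 4
Molecular formula: C6H11FN2O4.
Molar mass = 194.162 g/mol.
Mass from C: 6 × 12.011 = 72.066 g/mol.
%C = 72.066 / 194.162 × 100 = 37.12%.

37.12%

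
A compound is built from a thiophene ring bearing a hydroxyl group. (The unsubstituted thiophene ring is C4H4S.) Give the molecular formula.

C4H4OS

Atom tally by fragment:
  thiophene ring core → C:4 H:4 S:1
  (− 1 ring H displaced by substituents)
  + OH → O:1 H:1
Element totals:
  C: 4
  H: 4
  O: 1
  S: 1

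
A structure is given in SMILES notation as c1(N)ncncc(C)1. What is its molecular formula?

Atom tally by fragment:
  pyrimidine ring core → C:4 H:4 N:2
  (− 2 ring H displaced by substituents)
  + NH2 → N:1 H:2
  + CH3 → C:1 H:3
Element totals:
  C: 5
  H: 7
  N: 3

C5H7N3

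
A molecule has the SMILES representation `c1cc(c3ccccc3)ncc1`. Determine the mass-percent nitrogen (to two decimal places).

Atom tally by fragment:
  pyridine ring core → C:5 H:5 N:1
  (− 1 ring H displaced by substituents)
  + C6H5 → C:6 H:5
Element totals:
  C: 11
  H: 9
  N: 1
Molecular formula: C11H9N.
Molar mass = 155.200 g/mol.
Mass from N: 1 × 14.007 = 14.007 g/mol.
%N = 14.007 / 155.200 × 100 = 9.03%.

9.03%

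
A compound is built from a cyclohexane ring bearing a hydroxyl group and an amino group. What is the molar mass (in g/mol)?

115.18 g/mol

Atom tally by fragment:
  cyclohexane ring core → C:6 H:12
  (− 2 ring H displaced by substituents)
  + OH → O:1 H:1
  + NH2 → N:1 H:2
Element totals:
  C: 6
  H: 13
  N: 1
  O: 1
Molecular formula: C6H13NO.
  M = 6(12.011) + 13(1.008) + 14.007 + 15.999
    = 72.066 + 13.104 + 14.007 + 15.999 = 115.176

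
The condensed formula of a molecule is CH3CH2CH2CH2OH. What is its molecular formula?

C4H10O

Atom tally by fragment:
  CH3 → C:1 H:3
  CH2 → C:1 H:2
  CH2 → C:1 H:2
  CH2OH → C:1 H:3 O:1
Element totals:
  C: 4
  H: 10
  O: 1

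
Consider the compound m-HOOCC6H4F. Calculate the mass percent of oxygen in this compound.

22.84%

Element totals:
  C: 7
  H: 5
  F: 1
  O: 2
Molecular formula: C7H5FO2.
Molar mass = 140.113 g/mol.
Mass from O: 2 × 15.999 = 31.998 g/mol.
%O = 31.998 / 140.113 × 100 = 22.84%.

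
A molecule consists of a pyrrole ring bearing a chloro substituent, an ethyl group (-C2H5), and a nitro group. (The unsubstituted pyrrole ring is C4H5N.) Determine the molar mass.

Atom tally by fragment:
  pyrrole ring core → C:4 H:5 N:1
  (− 3 ring H displaced by substituents)
  + Cl → Cl:1
  + C2H5 → C:2 H:5
  + NO2 → N:1 O:2
Element totals:
  C: 6
  H: 7
  Cl: 1
  N: 2
  O: 2
Molecular formula: C6H7ClN2O2.
  M = 6(12.011) + 7(1.008) + 35.45 + 2(14.007) + 2(15.999)
    = 72.066 + 7.056 + 35.450 + 28.014 + 31.998 = 174.584

174.58 g/mol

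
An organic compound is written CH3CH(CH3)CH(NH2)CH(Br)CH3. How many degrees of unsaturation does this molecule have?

Atom tally by fragment:
  CH3 → C:1 H:3
  CH(CH3) → C:2 H:4
  CH(NH2) → C:1 H:3 N:1
  CH(Br) → C:1 H:1 Br:1
  CH3 → C:1 H:3
Element totals:
  C: 6
  H: 14
  Br: 1
  N: 1
Molecular formula: C6H14BrN.
DoU = (2C + 2 + N − H − X) / 2 = (2·6 + 2 + 1 − 14 − 1) / 2 = 0.

0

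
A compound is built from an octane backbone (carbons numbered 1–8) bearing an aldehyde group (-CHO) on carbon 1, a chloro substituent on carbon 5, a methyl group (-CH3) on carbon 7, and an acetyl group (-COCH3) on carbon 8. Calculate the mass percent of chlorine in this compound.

Atom tally by fragment:
  OHCCH2 → C:2 H:3 O:1
  CH2 → C:1 H:2
  CH2 → C:1 H:2
  CH2 → C:1 H:2
  CH(Cl) → C:1 H:1 Cl:1
  CH2 → C:1 H:2
  CH(CH3) → C:2 H:4
  CH2COCH3 → C:3 H:5 O:1
Element totals:
  C: 12
  H: 21
  Cl: 1
  O: 2
Molecular formula: C12H21ClO2.
Molar mass = 232.748 g/mol.
Mass from Cl: 1 × 35.45 = 35.450 g/mol.
%Cl = 35.450 / 232.748 × 100 = 15.23%.

15.23%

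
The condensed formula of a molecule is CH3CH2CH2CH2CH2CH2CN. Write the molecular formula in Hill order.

Element totals:
  C: 7
  H: 13
  N: 1

C7H13N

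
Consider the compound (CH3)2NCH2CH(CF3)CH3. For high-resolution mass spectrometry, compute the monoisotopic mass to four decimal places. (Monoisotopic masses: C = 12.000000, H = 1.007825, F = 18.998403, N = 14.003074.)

155.0922

Atom tally by fragment:
  (CH3)2NCH2 → C:3 H:8 N:1
  CH(CF3) → C:2 H:1 F:3
  CH3 → C:1 H:3
Element totals:
  C: 6
  H: 12
  F: 3
  N: 1
Molecular formula: C6H12F3N.
  M = 6(12.0) + 12(1.007825) + 3(18.998403) + 14.003074
    = 72.000000 + 12.093900 + 56.995209 + 14.003074 = 155.092183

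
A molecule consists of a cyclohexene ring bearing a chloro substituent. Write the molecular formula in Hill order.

C6H9Cl

Atom tally by fragment:
  cyclohexene ring core → C:6 H:10
  (− 1 ring H displaced by substituents)
  + Cl → Cl:1
Element totals:
  C: 6
  H: 9
  Cl: 1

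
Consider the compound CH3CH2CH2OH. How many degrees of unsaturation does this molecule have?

Element totals:
  C: 3
  H: 8
  O: 1
Molecular formula: C3H8O.
DoU = (2C + 2 + N − H − X) / 2 = (2·3 + 2 + 0 − 8 − 0) / 2 = 0.

0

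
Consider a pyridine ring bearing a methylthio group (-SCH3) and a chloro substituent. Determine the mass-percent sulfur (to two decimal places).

20.08%

Atom tally by fragment:
  pyridine ring core → C:5 H:5 N:1
  (− 2 ring H displaced by substituents)
  + SCH3 → C:1 H:3 S:1
  + Cl → Cl:1
Element totals:
  C: 6
  H: 6
  Cl: 1
  N: 1
  S: 1
Molecular formula: C6H6ClNS.
Molar mass = 159.631 g/mol.
Mass from S: 1 × 32.06 = 32.060 g/mol.
%S = 32.060 / 159.631 × 100 = 20.08%.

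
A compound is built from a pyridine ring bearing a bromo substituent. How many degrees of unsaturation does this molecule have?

Atom tally by fragment:
  pyridine ring core → C:5 H:5 N:1
  (− 1 ring H displaced by substituents)
  + Br → Br:1
Element totals:
  C: 5
  H: 4
  Br: 1
  N: 1
Molecular formula: C5H4BrN.
DoU = (2C + 2 + N − H − X) / 2 = (2·5 + 2 + 1 − 4 − 1) / 2 = 4.

4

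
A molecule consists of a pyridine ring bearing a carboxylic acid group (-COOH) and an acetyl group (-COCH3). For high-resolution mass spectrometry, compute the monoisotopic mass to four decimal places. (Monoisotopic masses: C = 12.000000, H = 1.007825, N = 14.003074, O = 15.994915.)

165.0426

Atom tally by fragment:
  pyridine ring core → C:5 H:5 N:1
  (− 2 ring H displaced by substituents)
  + COOH → C:1 H:1 O:2
  + COCH3 → C:2 H:3 O:1
Element totals:
  C: 8
  H: 7
  N: 1
  O: 3
Molecular formula: C8H7NO3.
  M = 8(12.0) + 7(1.007825) + 14.003074 + 3(15.994915)
    = 96.000000 + 7.054775 + 14.003074 + 47.984745 = 165.042594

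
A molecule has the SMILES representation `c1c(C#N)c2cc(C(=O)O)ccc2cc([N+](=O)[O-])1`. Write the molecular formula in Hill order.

C12H6N2O4

Atom tally by fragment:
  naphthalene ring system core → C:10 H:8
  (− 3 ring H displaced by substituents)
  + CN → C:1 N:1
  + COOH → C:1 H:1 O:2
  + NO2 → N:1 O:2
Element totals:
  C: 12
  H: 6
  N: 2
  O: 4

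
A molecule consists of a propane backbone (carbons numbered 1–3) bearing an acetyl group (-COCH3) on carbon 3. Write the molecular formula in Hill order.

C5H10O

Atom tally by fragment:
  CH3 → C:1 H:3
  CH2 → C:1 H:2
  CH2COCH3 → C:3 H:5 O:1
Element totals:
  C: 5
  H: 10
  O: 1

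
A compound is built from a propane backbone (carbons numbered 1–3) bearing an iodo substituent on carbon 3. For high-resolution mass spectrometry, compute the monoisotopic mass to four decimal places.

Atom tally by fragment:
  CH3 → C:1 H:3
  CH2 → C:1 H:2
  CH2I → C:1 H:2 I:1
Element totals:
  C: 3
  H: 7
  I: 1
Molecular formula: C3H7I.
  M = 3(12.0) + 7(1.007825) + 126.904472
    = 36.000000 + 7.054775 + 126.904472 = 169.959247

169.9592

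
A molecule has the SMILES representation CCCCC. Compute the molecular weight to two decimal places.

Atom tally by fragment:
  CH3 → C:1 H:3
  CH2 → C:1 H:2
  CH2 → C:1 H:2
  CH2 → C:1 H:2
  CH3 → C:1 H:3
Element totals:
  C: 5
  H: 12
Molecular formula: C5H12.
  M = 5(12.011) + 12(1.008)
    = 60.055 + 12.096 = 72.151

72.15 g/mol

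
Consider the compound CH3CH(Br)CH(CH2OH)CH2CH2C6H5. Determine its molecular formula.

C12H17BrO

Atom tally by fragment:
  CH3 → C:1 H:3
  CH(Br) → C:1 H:1 Br:1
  CH(CH2OH) → C:2 H:4 O:1
  CH2 → C:1 H:2
  CH2C6H5 → C:7 H:7
Element totals:
  C: 12
  H: 17
  Br: 1
  O: 1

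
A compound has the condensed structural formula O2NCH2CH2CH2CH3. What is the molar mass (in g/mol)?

Atom tally by fragment:
  O2NCH2 → C:1 H:2 N:1 O:2
  CH2 → C:1 H:2
  CH2 → C:1 H:2
  CH3 → C:1 H:3
Element totals:
  C: 4
  H: 9
  N: 1
  O: 2
Molecular formula: C4H9NO2.
  M = 4(12.011) + 9(1.008) + 14.007 + 2(15.999)
    = 48.044 + 9.072 + 14.007 + 31.998 = 103.121

103.12 g/mol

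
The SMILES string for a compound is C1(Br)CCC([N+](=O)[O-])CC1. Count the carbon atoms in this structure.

6

Atom tally by fragment:
  cyclohexane ring core → C:6 H:12
  (− 2 ring H displaced by substituents)
  + Br → Br:1
  + NO2 → N:1 O:2
Element totals:
  C: 6
  H: 10
  Br: 1
  N: 1
  O: 2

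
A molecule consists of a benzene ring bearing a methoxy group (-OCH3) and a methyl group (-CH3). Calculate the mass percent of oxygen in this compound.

Atom tally by fragment:
  benzene ring core → C:6 H:6
  (− 2 ring H displaced by substituents)
  + OCH3 → C:1 H:3 O:1
  + CH3 → C:1 H:3
Element totals:
  C: 8
  H: 10
  O: 1
Molecular formula: C8H10O.
Molar mass = 122.167 g/mol.
Mass from O: 1 × 15.999 = 15.999 g/mol.
%O = 15.999 / 122.167 × 100 = 13.10%.

13.10%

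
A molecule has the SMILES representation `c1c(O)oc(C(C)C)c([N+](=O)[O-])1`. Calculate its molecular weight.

171.15 g/mol

Atom tally by fragment:
  furan ring core → C:4 H:4 O:1
  (− 3 ring H displaced by substituents)
  + OH → O:1 H:1
  + CH(CH3)2 → C:3 H:7
  + NO2 → N:1 O:2
Element totals:
  C: 7
  H: 9
  N: 1
  O: 4
Molecular formula: C7H9NO4.
  M = 7(12.011) + 9(1.008) + 14.007 + 4(15.999)
    = 84.077 + 9.072 + 14.007 + 63.996 = 171.152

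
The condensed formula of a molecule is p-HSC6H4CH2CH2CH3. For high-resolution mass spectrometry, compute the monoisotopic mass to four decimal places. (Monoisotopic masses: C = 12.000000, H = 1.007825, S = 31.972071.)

152.0660

Atom tally by fragment:
  benzene ring core → C:6 H:6
  (− 2 ring H displaced by substituents)
  + SH → S:1 H:1
  + CH2CH2CH3 → C:3 H:7
Element totals:
  C: 9
  H: 12
  S: 1
Molecular formula: C9H12S.
  M = 9(12.0) + 12(1.007825) + 31.972071
    = 108.000000 + 12.093900 + 31.972071 = 152.065971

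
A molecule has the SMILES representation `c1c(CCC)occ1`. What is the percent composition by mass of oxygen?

14.52%

Atom tally by fragment:
  furan ring core → C:4 H:4 O:1
  (− 1 ring H displaced by substituents)
  + CH2CH2CH3 → C:3 H:7
Element totals:
  C: 7
  H: 10
  O: 1
Molecular formula: C7H10O.
Molar mass = 110.156 g/mol.
Mass from O: 1 × 15.999 = 15.999 g/mol.
%O = 15.999 / 110.156 × 100 = 14.52%.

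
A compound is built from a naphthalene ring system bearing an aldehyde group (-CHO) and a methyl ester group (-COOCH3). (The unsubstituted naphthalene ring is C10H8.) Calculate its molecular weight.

214.22 g/mol

Atom tally by fragment:
  naphthalene ring system core → C:10 H:8
  (− 2 ring H displaced by substituents)
  + CHO → C:1 H:1 O:1
  + COOCH3 → C:2 H:3 O:2
Element totals:
  C: 13
  H: 10
  O: 3
Molecular formula: C13H10O3.
  M = 13(12.011) + 10(1.008) + 3(15.999)
    = 156.143 + 10.080 + 47.997 = 214.220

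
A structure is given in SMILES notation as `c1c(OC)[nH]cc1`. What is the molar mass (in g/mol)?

Atom tally by fragment:
  pyrrole ring core → C:4 H:5 N:1
  (− 1 ring H displaced by substituents)
  + OCH3 → C:1 H:3 O:1
Element totals:
  C: 5
  H: 7
  N: 1
  O: 1
Molecular formula: C5H7NO.
  M = 5(12.011) + 7(1.008) + 14.007 + 15.999
    = 60.055 + 7.056 + 14.007 + 15.999 = 97.117

97.12 g/mol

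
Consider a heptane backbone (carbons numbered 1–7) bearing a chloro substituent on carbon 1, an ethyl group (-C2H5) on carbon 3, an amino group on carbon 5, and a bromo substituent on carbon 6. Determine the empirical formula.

Atom tally by fragment:
  ClCH2 → C:1 H:2 Cl:1
  CH2 → C:1 H:2
  CH(C2H5) → C:3 H:6
  CH2 → C:1 H:2
  CH(NH2) → C:1 H:3 N:1
  CH(Br) → C:1 H:1 Br:1
  CH3 → C:1 H:3
Element totals:
  C: 9
  H: 19
  Br: 1
  Cl: 1
  N: 1
Molecular formula: C9H19BrClN.
gcd of subscripts (1, 9, 1, 19, 1) = 1, so the empirical formula equals the molecular formula.

C9H19BrClN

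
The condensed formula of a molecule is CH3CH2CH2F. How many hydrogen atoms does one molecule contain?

Element totals:
  C: 3
  H: 7
  F: 1

7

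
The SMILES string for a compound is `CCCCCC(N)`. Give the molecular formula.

C6H15N

Atom tally by fragment:
  CH3 → C:1 H:3
  CH2 → C:1 H:2
  CH2 → C:1 H:2
  CH2 → C:1 H:2
  CH2 → C:1 H:2
  CH2NH2 → C:1 H:4 N:1
Element totals:
  C: 6
  H: 15
  N: 1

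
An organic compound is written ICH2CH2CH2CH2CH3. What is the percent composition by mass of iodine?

Atom tally by fragment:
  ICH2 → C:1 H:2 I:1
  CH2 → C:1 H:2
  CH2 → C:1 H:2
  CH2 → C:1 H:2
  CH3 → C:1 H:3
Element totals:
  C: 5
  H: 11
  I: 1
Molecular formula: C5H11I.
Molar mass = 198.047 g/mol.
Mass from I: 1 × 126.904 = 126.904 g/mol.
%I = 126.904 / 198.047 × 100 = 64.08%.

64.08%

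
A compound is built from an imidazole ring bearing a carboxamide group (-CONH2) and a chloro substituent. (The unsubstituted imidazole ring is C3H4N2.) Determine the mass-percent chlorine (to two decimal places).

24.36%

Atom tally by fragment:
  imidazole ring core → C:3 H:4 N:2
  (− 2 ring H displaced by substituents)
  + CONH2 → C:1 H:2 O:1 N:1
  + Cl → Cl:1
Element totals:
  C: 4
  H: 4
  Cl: 1
  N: 3
  O: 1
Molecular formula: C4H4ClN3O.
Molar mass = 145.546 g/mol.
Mass from Cl: 1 × 35.45 = 35.450 g/mol.
%Cl = 35.450 / 145.546 × 100 = 24.36%.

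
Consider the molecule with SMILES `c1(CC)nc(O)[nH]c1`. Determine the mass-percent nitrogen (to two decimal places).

24.98%

Atom tally by fragment:
  imidazole ring core → C:3 H:4 N:2
  (− 2 ring H displaced by substituents)
  + C2H5 → C:2 H:5
  + OH → O:1 H:1
Element totals:
  C: 5
  H: 8
  N: 2
  O: 1
Molecular formula: C5H8N2O.
Molar mass = 112.132 g/mol.
Mass from N: 2 × 14.007 = 28.014 g/mol.
%N = 28.014 / 112.132 × 100 = 24.98%.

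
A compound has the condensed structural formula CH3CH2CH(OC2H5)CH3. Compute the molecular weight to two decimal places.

Atom tally by fragment:
  CH3 → C:1 H:3
  CH2 → C:1 H:2
  CH(OC2H5) → C:3 H:6 O:1
  CH3 → C:1 H:3
Element totals:
  C: 6
  H: 14
  O: 1
Molecular formula: C6H14O.
  M = 6(12.011) + 14(1.008) + 15.999
    = 72.066 + 14.112 + 15.999 = 102.177

102.18 g/mol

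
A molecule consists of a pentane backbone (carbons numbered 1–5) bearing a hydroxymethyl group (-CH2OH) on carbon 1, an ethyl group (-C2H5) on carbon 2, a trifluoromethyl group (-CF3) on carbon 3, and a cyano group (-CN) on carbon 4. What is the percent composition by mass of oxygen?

7.17%

Atom tally by fragment:
  HOCH2CH2 → C:2 H:5 O:1
  CH(C2H5) → C:3 H:6
  CH(CF3) → C:2 H:1 F:3
  CH(CN) → C:2 H:1 N:1
  CH3 → C:1 H:3
Element totals:
  C: 10
  H: 16
  F: 3
  N: 1
  O: 1
Molecular formula: C10H16F3NO.
Molar mass = 223.238 g/mol.
Mass from O: 1 × 15.999 = 15.999 g/mol.
%O = 15.999 / 223.238 × 100 = 7.17%.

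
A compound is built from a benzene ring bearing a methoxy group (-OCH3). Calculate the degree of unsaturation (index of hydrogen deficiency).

4

Atom tally by fragment:
  benzene ring core → C:6 H:6
  (− 1 ring H displaced by substituents)
  + OCH3 → C:1 H:3 O:1
Element totals:
  C: 7
  H: 8
  O: 1
Molecular formula: C7H8O.
DoU = (2C + 2 + N − H − X) / 2 = (2·7 + 2 + 0 − 8 − 0) / 2 = 4.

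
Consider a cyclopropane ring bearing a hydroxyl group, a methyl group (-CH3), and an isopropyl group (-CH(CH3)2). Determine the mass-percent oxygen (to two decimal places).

Atom tally by fragment:
  cyclopropane ring core → C:3 H:6
  (− 3 ring H displaced by substituents)
  + OH → O:1 H:1
  + CH3 → C:1 H:3
  + CH(CH3)2 → C:3 H:7
Element totals:
  C: 7
  H: 14
  O: 1
Molecular formula: C7H14O.
Molar mass = 114.188 g/mol.
Mass from O: 1 × 15.999 = 15.999 g/mol.
%O = 15.999 / 114.188 × 100 = 14.01%.

14.01%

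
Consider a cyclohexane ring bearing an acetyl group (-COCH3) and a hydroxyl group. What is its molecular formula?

Atom tally by fragment:
  cyclohexane ring core → C:6 H:12
  (− 2 ring H displaced by substituents)
  + COCH3 → C:2 H:3 O:1
  + OH → O:1 H:1
Element totals:
  C: 8
  H: 14
  O: 2

C8H14O2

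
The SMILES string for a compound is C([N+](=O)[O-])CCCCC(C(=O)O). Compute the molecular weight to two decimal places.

175.18 g/mol

Atom tally by fragment:
  O2NCH2 → C:1 H:2 N:1 O:2
  CH2 → C:1 H:2
  CH2 → C:1 H:2
  CH2 → C:1 H:2
  CH2 → C:1 H:2
  CH2COOH → C:2 H:3 O:2
Element totals:
  C: 7
  H: 13
  N: 1
  O: 4
Molecular formula: C7H13NO4.
  M = 7(12.011) + 13(1.008) + 14.007 + 4(15.999)
    = 84.077 + 13.104 + 14.007 + 63.996 = 175.184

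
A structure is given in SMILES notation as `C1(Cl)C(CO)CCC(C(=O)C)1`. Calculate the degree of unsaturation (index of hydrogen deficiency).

Atom tally by fragment:
  cyclopentane ring core → C:5 H:10
  (− 3 ring H displaced by substituents)
  + Cl → Cl:1
  + CH2OH → C:1 H:3 O:1
  + COCH3 → C:2 H:3 O:1
Element totals:
  C: 8
  H: 13
  Cl: 1
  O: 2
Molecular formula: C8H13ClO2.
DoU = (2C + 2 + N − H − X) / 2 = (2·8 + 2 + 0 − 13 − 1) / 2 = 2.

2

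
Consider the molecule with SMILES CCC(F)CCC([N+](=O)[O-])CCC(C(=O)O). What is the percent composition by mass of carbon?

51.06%

Atom tally by fragment:
  CH3 → C:1 H:3
  CH2 → C:1 H:2
  CH(F) → C:1 H:1 F:1
  CH2 → C:1 H:2
  CH2 → C:1 H:2
  CH(NO2) → C:1 H:1 N:1 O:2
  CH2 → C:1 H:2
  CH2 → C:1 H:2
  CH2COOH → C:2 H:3 O:2
Element totals:
  C: 10
  H: 18
  F: 1
  N: 1
  O: 4
Molecular formula: C10H18FNO4.
Molar mass = 235.255 g/mol.
Mass from C: 10 × 12.011 = 120.110 g/mol.
%C = 120.110 / 235.255 × 100 = 51.06%.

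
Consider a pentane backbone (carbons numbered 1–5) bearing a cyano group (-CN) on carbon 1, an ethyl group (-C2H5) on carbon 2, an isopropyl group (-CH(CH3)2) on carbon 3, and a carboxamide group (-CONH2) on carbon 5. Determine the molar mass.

Atom tally by fragment:
  NCCH2 → C:2 H:2 N:1
  CH(C2H5) → C:3 H:6
  CH(CH(CH3)2) → C:4 H:8
  CH2 → C:1 H:2
  CH2CONH2 → C:2 H:4 O:1 N:1
Element totals:
  C: 12
  H: 22
  N: 2
  O: 1
Molecular formula: C12H22N2O.
  M = 12(12.011) + 22(1.008) + 2(14.007) + 15.999
    = 144.132 + 22.176 + 28.014 + 15.999 = 210.321

210.32 g/mol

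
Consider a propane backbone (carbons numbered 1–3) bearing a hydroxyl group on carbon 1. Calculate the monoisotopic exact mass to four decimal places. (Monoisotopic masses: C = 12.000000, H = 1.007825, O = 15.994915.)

Atom tally by fragment:
  HOCH2 → C:1 H:3 O:1
  CH2 → C:1 H:2
  CH3 → C:1 H:3
Element totals:
  C: 3
  H: 8
  O: 1
Molecular formula: C3H8O.
  M = 3(12.0) + 8(1.007825) + 15.994915
    = 36.000000 + 8.062600 + 15.994915 = 60.057515

60.0575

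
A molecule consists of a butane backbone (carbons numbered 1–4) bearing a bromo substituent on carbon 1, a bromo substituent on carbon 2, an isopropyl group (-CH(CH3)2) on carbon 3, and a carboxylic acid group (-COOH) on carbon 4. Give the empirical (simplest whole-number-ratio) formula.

Atom tally by fragment:
  BrCH2 → C:1 H:2 Br:1
  CH(Br) → C:1 H:1 Br:1
  CH(CH(CH3)2) → C:4 H:8
  CH2COOH → C:2 H:3 O:2
Element totals:
  C: 8
  H: 14
  Br: 2
  O: 2
Molecular formula: C8H14Br2O2.
gcd of subscripts = 2; dividing each by 2:
  Br: 2/2 = 1
  C: 8/2 = 4
  H: 14/2 = 7
  O: 2/2 = 1

C4H7BrO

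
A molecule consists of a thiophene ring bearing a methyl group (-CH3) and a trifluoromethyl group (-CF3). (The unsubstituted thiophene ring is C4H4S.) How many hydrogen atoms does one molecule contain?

5

Atom tally by fragment:
  thiophene ring core → C:4 H:4 S:1
  (− 2 ring H displaced by substituents)
  + CH3 → C:1 H:3
  + CF3 → C:1 F:3
Element totals:
  C: 6
  H: 5
  F: 3
  S: 1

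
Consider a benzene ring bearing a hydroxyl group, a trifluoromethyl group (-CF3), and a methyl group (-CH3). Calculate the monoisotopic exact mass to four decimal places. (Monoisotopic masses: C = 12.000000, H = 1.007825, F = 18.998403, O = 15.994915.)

Atom tally by fragment:
  benzene ring core → C:6 H:6
  (− 3 ring H displaced by substituents)
  + OH → O:1 H:1
  + CF3 → C:1 F:3
  + CH3 → C:1 H:3
Element totals:
  C: 8
  H: 7
  F: 3
  O: 1
Molecular formula: C8H7F3O.
  M = 8(12.0) + 7(1.007825) + 3(18.998403) + 15.994915
    = 96.000000 + 7.054775 + 56.995209 + 15.994915 = 176.044899

176.0449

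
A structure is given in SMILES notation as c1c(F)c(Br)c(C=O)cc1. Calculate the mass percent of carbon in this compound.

41.42%

Atom tally by fragment:
  benzene ring core → C:6 H:6
  (− 3 ring H displaced by substituents)
  + F → F:1
  + Br → Br:1
  + CHO → C:1 H:1 O:1
Element totals:
  C: 7
  H: 4
  Br: 1
  F: 1
  O: 1
Molecular formula: C7H4BrFO.
Molar mass = 203.010 g/mol.
Mass from C: 7 × 12.011 = 84.077 g/mol.
%C = 84.077 / 203.010 × 100 = 41.42%.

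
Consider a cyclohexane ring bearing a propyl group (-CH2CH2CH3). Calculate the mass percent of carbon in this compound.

Atom tally by fragment:
  cyclohexane ring core → C:6 H:12
  (− 1 ring H displaced by substituents)
  + CH2CH2CH3 → C:3 H:7
Element totals:
  C: 9
  H: 18
Molecular formula: C9H18.
Molar mass = 126.243 g/mol.
Mass from C: 9 × 12.011 = 108.099 g/mol.
%C = 108.099 / 126.243 × 100 = 85.63%.

85.63%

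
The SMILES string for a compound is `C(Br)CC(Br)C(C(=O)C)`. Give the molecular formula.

C6H10Br2O

Atom tally by fragment:
  BrCH2 → C:1 H:2 Br:1
  CH2 → C:1 H:2
  CH(Br) → C:1 H:1 Br:1
  CH2COCH3 → C:3 H:5 O:1
Element totals:
  C: 6
  H: 10
  Br: 2
  O: 1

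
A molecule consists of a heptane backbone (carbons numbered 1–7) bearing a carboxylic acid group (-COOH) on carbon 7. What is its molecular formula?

C8H16O2

Atom tally by fragment:
  CH3 → C:1 H:3
  CH2 → C:1 H:2
  CH2 → C:1 H:2
  CH2 → C:1 H:2
  CH2 → C:1 H:2
  CH2 → C:1 H:2
  CH2COOH → C:2 H:3 O:2
Element totals:
  C: 8
  H: 16
  O: 2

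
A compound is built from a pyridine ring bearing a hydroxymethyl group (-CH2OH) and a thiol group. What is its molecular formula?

Atom tally by fragment:
  pyridine ring core → C:5 H:5 N:1
  (− 2 ring H displaced by substituents)
  + CH2OH → C:1 H:3 O:1
  + SH → S:1 H:1
Element totals:
  C: 6
  H: 7
  N: 1
  O: 1
  S: 1

C6H7NOS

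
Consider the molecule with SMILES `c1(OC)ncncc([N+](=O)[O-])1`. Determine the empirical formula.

Atom tally by fragment:
  pyrimidine ring core → C:4 H:4 N:2
  (− 2 ring H displaced by substituents)
  + OCH3 → C:1 H:3 O:1
  + NO2 → N:1 O:2
Element totals:
  C: 5
  H: 5
  N: 3
  O: 3
Molecular formula: C5H5N3O3.
gcd of subscripts (5, 5, 3, 3) = 1, so the empirical formula equals the molecular formula.

C5H5N3O3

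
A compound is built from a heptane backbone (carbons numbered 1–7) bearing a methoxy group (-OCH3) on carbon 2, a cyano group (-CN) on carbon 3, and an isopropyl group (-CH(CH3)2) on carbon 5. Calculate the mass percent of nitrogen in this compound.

7.10%

Atom tally by fragment:
  CH3 → C:1 H:3
  CH(OCH3) → C:2 H:4 O:1
  CH(CN) → C:2 H:1 N:1
  CH2 → C:1 H:2
  CH(CH(CH3)2) → C:4 H:8
  CH2 → C:1 H:2
  CH3 → C:1 H:3
Element totals:
  C: 12
  H: 23
  N: 1
  O: 1
Molecular formula: C12H23NO.
Molar mass = 197.322 g/mol.
Mass from N: 1 × 14.007 = 14.007 g/mol.
%N = 14.007 / 197.322 × 100 = 7.10%.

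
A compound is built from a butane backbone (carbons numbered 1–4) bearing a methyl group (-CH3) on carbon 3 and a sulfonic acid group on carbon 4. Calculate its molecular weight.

152.21 g/mol

Atom tally by fragment:
  CH3 → C:1 H:3
  CH2 → C:1 H:2
  CH(CH3) → C:2 H:4
  CH2SO3H → C:1 H:3 S:1 O:3
Element totals:
  C: 5
  H: 12
  O: 3
  S: 1
Molecular formula: C5H12O3S.
  M = 5(12.011) + 12(1.008) + 3(15.999) + 32.06
    = 60.055 + 12.096 + 47.997 + 32.060 = 152.208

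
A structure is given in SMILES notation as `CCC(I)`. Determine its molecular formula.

Atom tally by fragment:
  CH3 → C:1 H:3
  CH2 → C:1 H:2
  CH2I → C:1 H:2 I:1
Element totals:
  C: 3
  H: 7
  I: 1

C3H7I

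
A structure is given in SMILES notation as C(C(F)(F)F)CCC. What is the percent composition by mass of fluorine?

45.19%

Atom tally by fragment:
  F3CCH2 → C:2 H:2 F:3
  CH2 → C:1 H:2
  CH2 → C:1 H:2
  CH3 → C:1 H:3
Element totals:
  C: 5
  H: 9
  F: 3
Molecular formula: C5H9F3.
Molar mass = 126.121 g/mol.
Mass from F: 3 × 18.998 = 56.994 g/mol.
%F = 56.994 / 126.121 × 100 = 45.19%.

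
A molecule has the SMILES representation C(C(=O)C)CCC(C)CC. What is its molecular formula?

C9H18O

Atom tally by fragment:
  CH3COCH2 → C:3 H:5 O:1
  CH2 → C:1 H:2
  CH2 → C:1 H:2
  CH(CH3) → C:2 H:4
  CH2 → C:1 H:2
  CH3 → C:1 H:3
Element totals:
  C: 9
  H: 18
  O: 1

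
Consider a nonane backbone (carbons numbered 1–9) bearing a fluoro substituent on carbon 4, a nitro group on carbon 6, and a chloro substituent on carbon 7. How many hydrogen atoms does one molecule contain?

Atom tally by fragment:
  CH3 → C:1 H:3
  CH2 → C:1 H:2
  CH2 → C:1 H:2
  CH(F) → C:1 H:1 F:1
  CH2 → C:1 H:2
  CH(NO2) → C:1 H:1 N:1 O:2
  CH(Cl) → C:1 H:1 Cl:1
  CH2 → C:1 H:2
  CH3 → C:1 H:3
Element totals:
  C: 9
  H: 17
  Cl: 1
  F: 1
  N: 1
  O: 2

17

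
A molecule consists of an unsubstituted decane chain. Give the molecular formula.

Atom tally by fragment:
  CH3 → C:1 H:3
  CH2 → C:1 H:2
  CH2 → C:1 H:2
  CH2 → C:1 H:2
  CH2 → C:1 H:2
  CH2 → C:1 H:2
  CH2 → C:1 H:2
  CH2 → C:1 H:2
  CH2 → C:1 H:2
  CH3 → C:1 H:3
Element totals:
  C: 10
  H: 22

C10H22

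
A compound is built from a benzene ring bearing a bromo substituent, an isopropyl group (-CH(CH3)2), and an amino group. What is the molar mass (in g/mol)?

214.11 g/mol

Atom tally by fragment:
  benzene ring core → C:6 H:6
  (− 3 ring H displaced by substituents)
  + Br → Br:1
  + CH(CH3)2 → C:3 H:7
  + NH2 → N:1 H:2
Element totals:
  C: 9
  H: 12
  Br: 1
  N: 1
Molecular formula: C9H12BrN.
  M = 9(12.011) + 12(1.008) + 79.904 + 14.007
    = 108.099 + 12.096 + 79.904 + 14.007 = 214.106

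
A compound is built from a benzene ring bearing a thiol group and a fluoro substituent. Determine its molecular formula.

C6H5FS

Atom tally by fragment:
  benzene ring core → C:6 H:6
  (− 2 ring H displaced by substituents)
  + SH → S:1 H:1
  + F → F:1
Element totals:
  C: 6
  H: 5
  F: 1
  S: 1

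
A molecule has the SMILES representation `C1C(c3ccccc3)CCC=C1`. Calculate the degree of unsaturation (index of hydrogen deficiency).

6

Atom tally by fragment:
  cyclohexene ring core → C:6 H:10
  (− 1 ring H displaced by substituents)
  + C6H5 → C:6 H:5
Element totals:
  C: 12
  H: 14
Molecular formula: C12H14.
DoU = (2C + 2 + N − H − X) / 2 = (2·12 + 2 + 0 − 14 − 0) / 2 = 6.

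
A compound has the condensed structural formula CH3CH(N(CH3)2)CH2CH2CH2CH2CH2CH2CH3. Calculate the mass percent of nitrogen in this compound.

8.18%

Atom tally by fragment:
  CH3 → C:1 H:3
  CH(N(CH3)2) → C:3 H:7 N:1
  CH2 → C:1 H:2
  CH2 → C:1 H:2
  CH2 → C:1 H:2
  CH2 → C:1 H:2
  CH2 → C:1 H:2
  CH2 → C:1 H:2
  CH3 → C:1 H:3
Element totals:
  C: 11
  H: 25
  N: 1
Molecular formula: C11H25N.
Molar mass = 171.328 g/mol.
Mass from N: 1 × 14.007 = 14.007 g/mol.
%N = 14.007 / 171.328 × 100 = 8.18%.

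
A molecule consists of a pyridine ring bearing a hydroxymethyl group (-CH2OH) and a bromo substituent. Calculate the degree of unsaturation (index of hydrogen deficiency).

Atom tally by fragment:
  pyridine ring core → C:5 H:5 N:1
  (− 2 ring H displaced by substituents)
  + CH2OH → C:1 H:3 O:1
  + Br → Br:1
Element totals:
  C: 6
  H: 6
  Br: 1
  N: 1
  O: 1
Molecular formula: C6H6BrNO.
DoU = (2C + 2 + N − H − X) / 2 = (2·6 + 2 + 1 − 6 − 1) / 2 = 4.

4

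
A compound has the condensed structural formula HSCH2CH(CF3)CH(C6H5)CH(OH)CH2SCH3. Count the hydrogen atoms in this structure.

17

Atom tally by fragment:
  HSCH2 → C:1 H:3 S:1
  CH(CF3) → C:2 H:1 F:3
  CH(C6H5) → C:7 H:6
  CH(OH) → C:1 H:2 O:1
  CH2SCH3 → C:2 H:5 S:1
Element totals:
  C: 13
  H: 17
  F: 3
  O: 1
  S: 2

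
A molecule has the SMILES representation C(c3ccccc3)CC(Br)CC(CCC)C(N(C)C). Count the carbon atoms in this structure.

17

Atom tally by fragment:
  C6H5CH2 → C:7 H:7
  CH2 → C:1 H:2
  CH(Br) → C:1 H:1 Br:1
  CH2 → C:1 H:2
  CH(CH2CH2CH3) → C:4 H:8
  CH2N(CH3)2 → C:3 H:8 N:1
Element totals:
  C: 17
  H: 28
  Br: 1
  N: 1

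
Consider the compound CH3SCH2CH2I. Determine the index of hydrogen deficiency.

0

Atom tally by fragment:
  CH3SCH2 → C:2 H:5 S:1
  CH2I → C:1 H:2 I:1
Element totals:
  C: 3
  H: 7
  I: 1
  S: 1
Molecular formula: C3H7IS.
DoU = (2C + 2 + N − H − X) / 2 = (2·3 + 2 + 0 − 7 − 1) / 2 = 0.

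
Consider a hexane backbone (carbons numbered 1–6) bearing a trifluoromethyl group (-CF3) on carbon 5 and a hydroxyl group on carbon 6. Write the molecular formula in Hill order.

C7H13F3O

Atom tally by fragment:
  CH3 → C:1 H:3
  CH2 → C:1 H:2
  CH2 → C:1 H:2
  CH2 → C:1 H:2
  CH(CF3) → C:2 H:1 F:3
  CH2OH → C:1 H:3 O:1
Element totals:
  C: 7
  H: 13
  F: 3
  O: 1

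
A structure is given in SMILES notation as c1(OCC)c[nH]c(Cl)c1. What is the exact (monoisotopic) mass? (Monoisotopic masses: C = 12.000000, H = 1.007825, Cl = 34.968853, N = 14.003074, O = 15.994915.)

Atom tally by fragment:
  pyrrole ring core → C:4 H:5 N:1
  (− 2 ring H displaced by substituents)
  + OC2H5 → C:2 H:5 O:1
  + Cl → Cl:1
Element totals:
  C: 6
  H: 8
  Cl: 1
  N: 1
  O: 1
Molecular formula: C6H8ClNO.
  M = 6(12.0) + 8(1.007825) + 34.968853 + 14.003074 + 15.994915
    = 72.000000 + 8.062600 + 34.968853 + 14.003074 + 15.994915 = 145.029442

145.0294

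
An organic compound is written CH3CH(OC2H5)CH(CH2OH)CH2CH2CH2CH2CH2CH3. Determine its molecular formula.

C12H26O2

Atom tally by fragment:
  CH3 → C:1 H:3
  CH(OC2H5) → C:3 H:6 O:1
  CH(CH2OH) → C:2 H:4 O:1
  CH2 → C:1 H:2
  CH2 → C:1 H:2
  CH2 → C:1 H:2
  CH2 → C:1 H:2
  CH2 → C:1 H:2
  CH3 → C:1 H:3
Element totals:
  C: 12
  H: 26
  O: 2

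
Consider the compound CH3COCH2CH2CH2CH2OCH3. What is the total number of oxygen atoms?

Atom tally by fragment:
  CH3COCH2 → C:3 H:5 O:1
  CH2 → C:1 H:2
  CH2 → C:1 H:2
  CH2OCH3 → C:2 H:5 O:1
Element totals:
  C: 7
  H: 14
  O: 2

2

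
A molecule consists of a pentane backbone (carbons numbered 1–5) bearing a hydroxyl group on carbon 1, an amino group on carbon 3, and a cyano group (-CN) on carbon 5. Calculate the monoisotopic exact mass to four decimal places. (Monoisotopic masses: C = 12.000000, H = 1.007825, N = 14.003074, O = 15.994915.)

Atom tally by fragment:
  HOCH2 → C:1 H:3 O:1
  CH2 → C:1 H:2
  CH(NH2) → C:1 H:3 N:1
  CH2 → C:1 H:2
  CH2CN → C:2 H:2 N:1
Element totals:
  C: 6
  H: 12
  N: 2
  O: 1
Molecular formula: C6H12N2O.
  M = 6(12.0) + 12(1.007825) + 2(14.003074) + 15.994915
    = 72.000000 + 12.093900 + 28.006148 + 15.994915 = 128.094963

128.0950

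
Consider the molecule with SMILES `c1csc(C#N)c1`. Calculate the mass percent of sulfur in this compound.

29.37%

Atom tally by fragment:
  thiophene ring core → C:4 H:4 S:1
  (− 1 ring H displaced by substituents)
  + CN → C:1 N:1
Element totals:
  C: 5
  H: 3
  N: 1
  S: 1
Molecular formula: C5H3NS.
Molar mass = 109.146 g/mol.
Mass from S: 1 × 32.06 = 32.060 g/mol.
%S = 32.060 / 109.146 × 100 = 29.37%.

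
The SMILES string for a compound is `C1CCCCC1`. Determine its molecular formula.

C6H12

Atom tally by fragment:
  cyclohexane ring core → C:6 H:12
Element totals:
  C: 6
  H: 12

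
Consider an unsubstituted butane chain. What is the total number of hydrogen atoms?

10

Atom tally by fragment:
  CH3 → C:1 H:3
  CH2 → C:1 H:2
  CH2 → C:1 H:2
  CH3 → C:1 H:3
Element totals:
  C: 4
  H: 10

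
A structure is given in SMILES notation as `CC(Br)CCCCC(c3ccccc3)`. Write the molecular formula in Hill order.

Atom tally by fragment:
  CH3 → C:1 H:3
  CH(Br) → C:1 H:1 Br:1
  CH2 → C:1 H:2
  CH2 → C:1 H:2
  CH2 → C:1 H:2
  CH2 → C:1 H:2
  CH2C6H5 → C:7 H:7
Element totals:
  C: 13
  H: 19
  Br: 1

C13H19Br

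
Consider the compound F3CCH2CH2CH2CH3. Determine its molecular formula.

Atom tally by fragment:
  F3CCH2 → C:2 H:2 F:3
  CH2 → C:1 H:2
  CH2 → C:1 H:2
  CH3 → C:1 H:3
Element totals:
  C: 5
  H: 9
  F: 3

C5H9F3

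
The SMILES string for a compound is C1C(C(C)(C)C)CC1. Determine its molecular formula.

Atom tally by fragment:
  cyclobutane ring core → C:4 H:8
  (− 1 ring H displaced by substituents)
  + C(CH3)3 → C:4 H:9
Element totals:
  C: 8
  H: 16

C8H16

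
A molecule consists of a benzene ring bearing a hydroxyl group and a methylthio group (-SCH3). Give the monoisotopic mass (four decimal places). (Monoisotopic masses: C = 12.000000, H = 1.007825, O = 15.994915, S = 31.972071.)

Atom tally by fragment:
  benzene ring core → C:6 H:6
  (− 2 ring H displaced by substituents)
  + OH → O:1 H:1
  + SCH3 → C:1 H:3 S:1
Element totals:
  C: 7
  H: 8
  O: 1
  S: 1
Molecular formula: C7H8OS.
  M = 7(12.0) + 8(1.007825) + 15.994915 + 31.972071
    = 84.000000 + 8.062600 + 15.994915 + 31.972071 = 140.029586

140.0296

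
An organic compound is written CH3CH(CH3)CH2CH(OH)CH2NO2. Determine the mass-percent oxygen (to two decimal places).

Atom tally by fragment:
  CH3 → C:1 H:3
  CH(CH3) → C:2 H:4
  CH2 → C:1 H:2
  CH(OH) → C:1 H:2 O:1
  CH2NO2 → C:1 H:2 N:1 O:2
Element totals:
  C: 6
  H: 13
  N: 1
  O: 3
Molecular formula: C6H13NO3.
Molar mass = 147.174 g/mol.
Mass from O: 3 × 15.999 = 47.997 g/mol.
%O = 47.997 / 147.174 × 100 = 32.61%.

32.61%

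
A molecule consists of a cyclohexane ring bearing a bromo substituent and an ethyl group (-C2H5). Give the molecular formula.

C8H15Br

Atom tally by fragment:
  cyclohexane ring core → C:6 H:12
  (− 2 ring H displaced by substituents)
  + Br → Br:1
  + C2H5 → C:2 H:5
Element totals:
  C: 8
  H: 15
  Br: 1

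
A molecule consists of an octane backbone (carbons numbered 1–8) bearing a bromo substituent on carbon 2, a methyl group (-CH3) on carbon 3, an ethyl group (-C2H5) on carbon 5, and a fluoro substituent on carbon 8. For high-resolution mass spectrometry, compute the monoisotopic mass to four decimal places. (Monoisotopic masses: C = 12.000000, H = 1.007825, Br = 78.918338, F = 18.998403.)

252.0889

Atom tally by fragment:
  CH3 → C:1 H:3
  CH(Br) → C:1 H:1 Br:1
  CH(CH3) → C:2 H:4
  CH2 → C:1 H:2
  CH(C2H5) → C:3 H:6
  CH2 → C:1 H:2
  CH2 → C:1 H:2
  CH2F → C:1 H:2 F:1
Element totals:
  C: 11
  H: 22
  Br: 1
  F: 1
Molecular formula: C11H22BrF.
  M = 11(12.0) + 22(1.007825) + 78.918338 + 18.998403
    = 132.000000 + 22.172150 + 78.918338 + 18.998403 = 252.088891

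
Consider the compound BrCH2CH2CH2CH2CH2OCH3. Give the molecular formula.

Atom tally by fragment:
  BrCH2 → C:1 H:2 Br:1
  CH2 → C:1 H:2
  CH2 → C:1 H:2
  CH2 → C:1 H:2
  CH2OCH3 → C:2 H:5 O:1
Element totals:
  C: 6
  H: 13
  Br: 1
  O: 1

C6H13BrO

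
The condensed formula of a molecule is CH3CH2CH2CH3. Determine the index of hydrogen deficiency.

0

Atom tally by fragment:
  CH3 → C:1 H:3
  CH2 → C:1 H:2
  CH2 → C:1 H:2
  CH3 → C:1 H:3
Element totals:
  C: 4
  H: 10
Molecular formula: C4H10.
DoU = (2C + 2 + N − H − X) / 2 = (2·4 + 2 + 0 − 10 − 0) / 2 = 0.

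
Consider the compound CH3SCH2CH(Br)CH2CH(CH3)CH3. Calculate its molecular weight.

Atom tally by fragment:
  CH3SCH2 → C:2 H:5 S:1
  CH(Br) → C:1 H:1 Br:1
  CH2 → C:1 H:2
  CH(CH3) → C:2 H:4
  CH3 → C:1 H:3
Element totals:
  C: 7
  H: 15
  Br: 1
  S: 1
Molecular formula: C7H15BrS.
  M = 7(12.011) + 15(1.008) + 79.904 + 32.06
    = 84.077 + 15.120 + 79.904 + 32.060 = 211.161

211.16 g/mol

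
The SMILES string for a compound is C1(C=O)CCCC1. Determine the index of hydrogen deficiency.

Atom tally by fragment:
  cyclopentane ring core → C:5 H:10
  (− 1 ring H displaced by substituents)
  + CHO → C:1 H:1 O:1
Element totals:
  C: 6
  H: 10
  O: 1
Molecular formula: C6H10O.
DoU = (2C + 2 + N − H − X) / 2 = (2·6 + 2 + 0 − 10 − 0) / 2 = 2.

2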